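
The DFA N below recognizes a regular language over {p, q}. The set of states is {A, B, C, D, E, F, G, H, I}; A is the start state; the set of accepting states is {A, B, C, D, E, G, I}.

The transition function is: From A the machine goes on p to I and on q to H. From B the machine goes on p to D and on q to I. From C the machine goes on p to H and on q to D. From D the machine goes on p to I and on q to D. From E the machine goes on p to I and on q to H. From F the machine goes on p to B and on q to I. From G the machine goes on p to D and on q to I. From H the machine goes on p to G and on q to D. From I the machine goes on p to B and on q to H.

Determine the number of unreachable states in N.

3

No path from A leads to C, E, F; the other 6 states are all reachable.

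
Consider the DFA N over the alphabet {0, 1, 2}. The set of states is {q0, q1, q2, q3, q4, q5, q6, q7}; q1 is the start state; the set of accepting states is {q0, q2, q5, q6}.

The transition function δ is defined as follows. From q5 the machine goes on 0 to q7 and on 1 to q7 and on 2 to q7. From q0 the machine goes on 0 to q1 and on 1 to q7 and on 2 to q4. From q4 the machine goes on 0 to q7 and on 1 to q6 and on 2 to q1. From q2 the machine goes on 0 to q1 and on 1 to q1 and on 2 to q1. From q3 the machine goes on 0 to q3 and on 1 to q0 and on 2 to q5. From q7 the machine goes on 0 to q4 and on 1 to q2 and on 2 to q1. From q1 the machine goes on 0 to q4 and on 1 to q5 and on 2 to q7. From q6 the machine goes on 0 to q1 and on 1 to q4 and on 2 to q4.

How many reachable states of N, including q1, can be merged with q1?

3

States {q0,q3} cannot be reached from the start state, so discard them.
P0 = {q2,q5,q6} | {q1,q4,q7}.
The partition is now stable with 2 blocks: {q2,q5,q6} | {q1,q4,q7}.
State q1 belongs to the block {q1,q4,q7}, which has 3 states.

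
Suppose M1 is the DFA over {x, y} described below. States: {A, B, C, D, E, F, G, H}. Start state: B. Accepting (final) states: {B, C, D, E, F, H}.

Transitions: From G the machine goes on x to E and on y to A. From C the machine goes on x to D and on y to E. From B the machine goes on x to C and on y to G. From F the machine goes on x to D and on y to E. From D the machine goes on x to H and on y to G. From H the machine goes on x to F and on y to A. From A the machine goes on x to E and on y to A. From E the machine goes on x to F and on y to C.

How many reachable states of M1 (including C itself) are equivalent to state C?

2

Every state is reachable, so we keep all 8.
P0 = {B,C,D,E,F,H} | {A,G}.
On input y, block {B,C,D,E,F,H} splits into {B,D,H} and {C,E,F}.
Split {B,D,H} by δ(·,x) → {B,H} and {D}.
Split {C,E,F} by δ(·,x) → {C,F} and {E}.
The partition is now stable with 5 blocks: {B,H} | {A,G} | {C,F} | {D} | {E}.
The equivalence class containing C is {C,F}, of size 2.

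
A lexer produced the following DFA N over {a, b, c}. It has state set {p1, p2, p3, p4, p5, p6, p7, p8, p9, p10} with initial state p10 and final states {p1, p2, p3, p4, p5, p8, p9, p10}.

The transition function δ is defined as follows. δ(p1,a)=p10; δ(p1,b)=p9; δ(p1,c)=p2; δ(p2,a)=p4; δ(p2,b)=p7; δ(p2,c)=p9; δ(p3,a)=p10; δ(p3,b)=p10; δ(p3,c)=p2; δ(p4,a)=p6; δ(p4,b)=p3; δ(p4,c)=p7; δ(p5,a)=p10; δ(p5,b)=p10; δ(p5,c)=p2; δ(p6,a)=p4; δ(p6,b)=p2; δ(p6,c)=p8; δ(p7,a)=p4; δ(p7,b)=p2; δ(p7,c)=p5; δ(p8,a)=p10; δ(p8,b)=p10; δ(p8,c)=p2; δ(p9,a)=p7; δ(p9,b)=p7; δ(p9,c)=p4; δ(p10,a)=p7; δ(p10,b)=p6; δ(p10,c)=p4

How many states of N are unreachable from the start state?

No path from p10 leads to p1; the other 9 states are all reachable.

1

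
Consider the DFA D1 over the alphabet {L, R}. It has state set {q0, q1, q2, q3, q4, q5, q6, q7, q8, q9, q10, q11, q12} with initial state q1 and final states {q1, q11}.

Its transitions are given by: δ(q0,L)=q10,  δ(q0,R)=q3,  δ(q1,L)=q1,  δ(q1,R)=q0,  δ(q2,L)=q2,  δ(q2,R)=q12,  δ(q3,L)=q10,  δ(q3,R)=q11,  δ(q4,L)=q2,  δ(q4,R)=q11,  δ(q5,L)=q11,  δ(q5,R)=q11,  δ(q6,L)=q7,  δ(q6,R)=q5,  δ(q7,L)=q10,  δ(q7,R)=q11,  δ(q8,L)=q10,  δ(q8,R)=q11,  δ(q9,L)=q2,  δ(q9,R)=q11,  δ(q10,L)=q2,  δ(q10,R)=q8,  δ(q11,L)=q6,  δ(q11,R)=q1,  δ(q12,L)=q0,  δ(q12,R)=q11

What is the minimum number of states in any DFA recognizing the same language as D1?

6

First remove the unreachable states {q4,q9}; 11 states remain.
Start with accepting vs non-accepting: {q1,q11} | {q0,q2,q3,q5,q6,q7,q8,q10,q12}.
On input L, block {q1,q11} splits into {q1} and {q11}.
Split {q0,q2,q3,q5,q6,q7,q8,q10,q12} by δ(·,L) → {q0,q2,q3,q6,q7,q8,q10,q12} and {q5}.
Refine {q0,q2,q3,q6,q7,q8,q10,q12} on symbol R: members go to different blocks, giving {q3,q7,q8,q12} and {q0,q2,q10} and {q6}.
Stable partition: {q1} | {q3,q7,q8,q12} | {q11} | {q5} | {q0,q2,q10} | {q6} — 6 equivalence classes.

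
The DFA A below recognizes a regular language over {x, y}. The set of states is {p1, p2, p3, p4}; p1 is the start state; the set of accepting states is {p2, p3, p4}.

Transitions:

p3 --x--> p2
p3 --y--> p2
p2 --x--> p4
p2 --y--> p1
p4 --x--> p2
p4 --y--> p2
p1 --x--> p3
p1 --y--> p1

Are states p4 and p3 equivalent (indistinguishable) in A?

Yes

All states are reachable from the start state.
Start with accepting vs non-accepting: {p2,p3,p4} | {p1}.
Refine {p2,p3,p4} on symbol y: members go to different blocks, giving {p3,p4} and {p2}.
No further refinement is possible. Final partition (3 blocks): {p3,p4} | {p1} | {p2}.
p4 and p3 lie in the same block of the stable partition, so they are equivalent — no string distinguishes them.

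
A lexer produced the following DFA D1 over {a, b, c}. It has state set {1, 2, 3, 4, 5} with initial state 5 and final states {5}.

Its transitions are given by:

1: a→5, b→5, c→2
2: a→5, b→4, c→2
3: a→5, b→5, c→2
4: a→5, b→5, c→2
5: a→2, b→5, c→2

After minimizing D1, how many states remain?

3

First remove the unreachable states {1,3}; 3 states remain.
Initial partition by acceptance: {5} | {2,4}.
On input b, block {2,4} splits into {2} and {4}.
No further refinement is possible. Final partition (3 blocks): {5} | {2} | {4}.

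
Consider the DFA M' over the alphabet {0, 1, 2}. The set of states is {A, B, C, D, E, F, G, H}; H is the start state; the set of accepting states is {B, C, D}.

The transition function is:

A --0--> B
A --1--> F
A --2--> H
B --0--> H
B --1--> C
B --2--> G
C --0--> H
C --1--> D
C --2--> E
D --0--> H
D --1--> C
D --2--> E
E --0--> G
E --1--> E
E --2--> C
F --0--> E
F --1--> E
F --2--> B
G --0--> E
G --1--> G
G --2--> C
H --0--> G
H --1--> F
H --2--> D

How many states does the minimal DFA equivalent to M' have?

2

States {A} cannot be reached from the start state, so discard them.
Initial partition by acceptance: {B,C,D} | {E,F,G,H}.
Stable partition: {B,C,D} | {E,F,G,H} — 2 equivalence classes.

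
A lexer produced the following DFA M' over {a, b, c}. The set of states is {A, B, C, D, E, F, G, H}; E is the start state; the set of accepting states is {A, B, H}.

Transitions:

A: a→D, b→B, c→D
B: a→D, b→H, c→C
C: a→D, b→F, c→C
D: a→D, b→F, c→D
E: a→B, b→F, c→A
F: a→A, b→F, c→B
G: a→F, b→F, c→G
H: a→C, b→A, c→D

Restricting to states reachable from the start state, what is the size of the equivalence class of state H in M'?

3

Reachable states from the start: {A,B,C,D,E,F,H}. Unreachable: {G} — drop them.
Initial partition by acceptance: {A,B,H} | {C,D,E,F}.
Refine {C,D,E,F} on symbol a: members go to different blocks, giving {C,D} and {E,F}.
The partition is now stable with 3 blocks: {A,B,H} | {C,D} | {E,F}.
The equivalence class containing H is {A,B,H}, of size 3.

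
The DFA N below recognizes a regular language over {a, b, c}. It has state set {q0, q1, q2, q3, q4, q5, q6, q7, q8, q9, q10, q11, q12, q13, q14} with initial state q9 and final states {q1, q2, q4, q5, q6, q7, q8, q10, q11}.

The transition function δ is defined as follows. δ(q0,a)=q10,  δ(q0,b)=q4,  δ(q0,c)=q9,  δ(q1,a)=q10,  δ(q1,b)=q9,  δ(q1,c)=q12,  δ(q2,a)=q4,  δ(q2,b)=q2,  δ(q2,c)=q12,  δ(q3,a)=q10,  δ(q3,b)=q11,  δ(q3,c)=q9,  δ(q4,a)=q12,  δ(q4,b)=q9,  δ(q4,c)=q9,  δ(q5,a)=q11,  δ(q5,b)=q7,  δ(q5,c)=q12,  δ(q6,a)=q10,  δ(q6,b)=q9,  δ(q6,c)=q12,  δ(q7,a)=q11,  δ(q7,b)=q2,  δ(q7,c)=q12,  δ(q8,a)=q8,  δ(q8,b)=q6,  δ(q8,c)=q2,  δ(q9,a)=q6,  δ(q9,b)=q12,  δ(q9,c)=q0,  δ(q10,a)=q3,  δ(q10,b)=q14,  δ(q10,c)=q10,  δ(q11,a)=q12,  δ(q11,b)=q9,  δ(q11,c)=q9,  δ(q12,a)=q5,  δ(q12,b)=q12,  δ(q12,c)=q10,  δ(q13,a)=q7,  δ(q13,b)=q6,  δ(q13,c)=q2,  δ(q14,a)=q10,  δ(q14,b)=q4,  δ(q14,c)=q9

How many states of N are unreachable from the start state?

3

No path from q9 leads to q1, q8, q13; the other 12 states are all reachable.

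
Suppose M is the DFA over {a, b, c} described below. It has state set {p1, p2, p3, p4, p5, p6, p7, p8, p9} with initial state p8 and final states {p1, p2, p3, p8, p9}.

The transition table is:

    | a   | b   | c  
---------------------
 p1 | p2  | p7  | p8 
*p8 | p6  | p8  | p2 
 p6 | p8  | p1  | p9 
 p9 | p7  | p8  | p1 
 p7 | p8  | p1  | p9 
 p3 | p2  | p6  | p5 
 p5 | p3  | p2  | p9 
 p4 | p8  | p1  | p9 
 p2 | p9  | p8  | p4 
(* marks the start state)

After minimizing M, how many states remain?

States {p3,p5} cannot be reached from the start state, so discard them.
P0 = {p1,p2,p8,p9} | {p4,p6,p7}.
On input a, block {p1,p2,p8,p9} splits into {p1,p2} and {p8,p9}.
Refine {p1,p2} on symbol a: members go to different blocks, giving {p1} and {p2}.
Split {p8,p9} by δ(·,c) → {p8} and {p9}.
The partition is now stable with 5 blocks: {p1} | {p4,p6,p7} | {p8} | {p2} | {p9}.

5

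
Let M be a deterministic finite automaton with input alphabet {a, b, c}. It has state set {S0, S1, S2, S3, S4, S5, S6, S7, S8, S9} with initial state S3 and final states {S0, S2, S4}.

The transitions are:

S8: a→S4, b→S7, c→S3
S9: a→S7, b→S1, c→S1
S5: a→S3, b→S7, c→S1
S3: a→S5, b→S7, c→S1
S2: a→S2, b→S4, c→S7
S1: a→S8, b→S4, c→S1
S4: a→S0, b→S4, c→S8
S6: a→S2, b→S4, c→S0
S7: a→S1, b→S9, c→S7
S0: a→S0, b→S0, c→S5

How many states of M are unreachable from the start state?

Starting at S3 and following transitions, the reachable set is {S0, S1, S3, S4, S5, S7, S8, S9}. That leaves S2, S6 unreachable — 2 in total.

2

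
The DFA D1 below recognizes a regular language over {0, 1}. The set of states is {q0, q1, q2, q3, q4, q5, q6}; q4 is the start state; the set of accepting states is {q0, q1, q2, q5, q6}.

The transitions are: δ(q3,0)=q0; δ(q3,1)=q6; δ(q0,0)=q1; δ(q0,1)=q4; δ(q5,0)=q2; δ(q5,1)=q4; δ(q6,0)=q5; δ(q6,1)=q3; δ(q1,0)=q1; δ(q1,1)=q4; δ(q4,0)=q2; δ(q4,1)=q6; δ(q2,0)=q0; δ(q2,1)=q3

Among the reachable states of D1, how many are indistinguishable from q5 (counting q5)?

5

P0 = {q0,q1,q2,q5,q6} | {q3,q4}.
No further refinement is possible. Final partition (2 blocks): {q0,q1,q2,q5,q6} | {q3,q4}.
The equivalence class containing q5 is {q0,q1,q2,q5,q6}, of size 5.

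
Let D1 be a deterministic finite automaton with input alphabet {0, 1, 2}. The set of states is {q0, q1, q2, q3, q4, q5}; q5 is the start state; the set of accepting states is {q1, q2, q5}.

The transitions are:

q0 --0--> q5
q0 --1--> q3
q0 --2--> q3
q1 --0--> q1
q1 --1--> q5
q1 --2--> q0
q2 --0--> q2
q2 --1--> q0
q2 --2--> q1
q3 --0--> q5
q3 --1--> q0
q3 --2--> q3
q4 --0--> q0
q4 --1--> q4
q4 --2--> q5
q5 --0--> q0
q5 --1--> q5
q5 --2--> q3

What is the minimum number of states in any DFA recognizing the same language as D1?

First remove the unreachable states {q1,q2,q4}; 3 states remain.
P0 = {q5} | {q0,q3}.
The partition is now stable with 2 blocks: {q5} | {q0,q3}.

2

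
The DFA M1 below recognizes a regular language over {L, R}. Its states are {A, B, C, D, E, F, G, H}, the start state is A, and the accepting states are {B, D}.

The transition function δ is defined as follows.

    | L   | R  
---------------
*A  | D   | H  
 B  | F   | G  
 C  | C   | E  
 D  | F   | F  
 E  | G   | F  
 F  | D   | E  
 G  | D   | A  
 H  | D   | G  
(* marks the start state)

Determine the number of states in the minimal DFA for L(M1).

Reachable states from the start: {A,D,E,F,G,H}. Unreachable: {B,C} — drop them.
P0 = {D} | {A,E,F,G,H}.
On input L, block {A,E,F,G,H} splits into {A,F,G,H} and {E}.
On input R, block {A,F,G,H} splits into {A,G,H} and {F}.
The partition is now stable with 4 blocks: {D} | {A,G,H} | {E} | {F}.

4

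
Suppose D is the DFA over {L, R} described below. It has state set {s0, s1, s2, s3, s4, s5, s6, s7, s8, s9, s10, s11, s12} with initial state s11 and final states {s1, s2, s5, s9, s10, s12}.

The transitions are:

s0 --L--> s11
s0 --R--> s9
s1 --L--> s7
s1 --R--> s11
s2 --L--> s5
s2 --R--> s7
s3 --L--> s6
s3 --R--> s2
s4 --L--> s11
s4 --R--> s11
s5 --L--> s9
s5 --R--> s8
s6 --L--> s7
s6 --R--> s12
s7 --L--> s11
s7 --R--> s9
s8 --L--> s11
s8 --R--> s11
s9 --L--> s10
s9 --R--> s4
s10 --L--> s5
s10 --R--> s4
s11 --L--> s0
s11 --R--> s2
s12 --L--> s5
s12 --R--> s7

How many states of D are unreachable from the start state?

No path from s11 leads to s1, s3, s6, s12; the other 9 states are all reachable.

4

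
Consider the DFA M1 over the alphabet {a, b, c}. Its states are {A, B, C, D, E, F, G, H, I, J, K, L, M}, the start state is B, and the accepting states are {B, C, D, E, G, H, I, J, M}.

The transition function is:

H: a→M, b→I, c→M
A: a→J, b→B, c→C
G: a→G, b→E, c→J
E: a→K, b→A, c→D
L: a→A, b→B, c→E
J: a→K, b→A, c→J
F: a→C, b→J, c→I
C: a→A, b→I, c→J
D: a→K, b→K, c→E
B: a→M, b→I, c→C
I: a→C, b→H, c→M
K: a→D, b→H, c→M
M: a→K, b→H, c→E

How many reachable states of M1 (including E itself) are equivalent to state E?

3

States {F,G,L} cannot be reached from the start state, so discard them.
Initial partition by acceptance: {B,C,D,E,H,I,J,M} | {A,K}.
Refine {B,C,D,E,H,I,J,M} on symbol a: members go to different blocks, giving {C,D,E,J,M} and {B,H,I}.
Refine {C,D,E,J,M} on symbol b: members go to different blocks, giving {D,E,J} and {C,M}.
Stable partition: {D,E,J} | {A,K} | {B,H,I} | {C,M} — 4 equivalence classes.
State E belongs to the block {D,E,J}, which has 3 states.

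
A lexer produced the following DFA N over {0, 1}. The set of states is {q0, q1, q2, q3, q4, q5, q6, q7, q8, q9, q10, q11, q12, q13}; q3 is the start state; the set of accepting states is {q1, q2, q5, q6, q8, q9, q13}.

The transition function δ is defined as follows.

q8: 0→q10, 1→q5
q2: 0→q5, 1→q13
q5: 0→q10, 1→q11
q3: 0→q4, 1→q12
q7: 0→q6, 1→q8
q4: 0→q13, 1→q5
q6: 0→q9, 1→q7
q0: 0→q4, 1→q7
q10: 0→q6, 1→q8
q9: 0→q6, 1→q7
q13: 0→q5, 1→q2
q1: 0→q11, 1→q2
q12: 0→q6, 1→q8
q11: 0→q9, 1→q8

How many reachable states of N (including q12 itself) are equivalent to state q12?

Reachable states from the start: {q2,q3,q4,q5,q6,q7,q8,q9,q10,q11,q12,q13}. Unreachable: {q0,q1} — drop them.
Start with accepting vs non-accepting: {q2,q5,q6,q8,q9,q13} | {q3,q4,q7,q10,q11,q12}.
Refine {q2,q5,q6,q8,q9,q13} on symbol 0: members go to different blocks, giving {q2,q6,q9,q13} and {q5,q8}.
On input 0, block {q2,q6,q9,q13} splits into {q2,q13} and {q6,q9}.
Split {q3,q4,q7,q10,q11,q12} by δ(·,0) → {q7,q10,q11,q12} and {q3} and {q4}.
On input 1, block {q5,q8} splits into {q5} and {q8}.
No further refinement is possible. Final partition (7 blocks): {q2,q13} | {q7,q10,q11,q12} | {q5} | {q6,q9} | {q3} | {q4} | {q8}.
The equivalence class containing q12 is {q7,q10,q11,q12}, of size 4.

4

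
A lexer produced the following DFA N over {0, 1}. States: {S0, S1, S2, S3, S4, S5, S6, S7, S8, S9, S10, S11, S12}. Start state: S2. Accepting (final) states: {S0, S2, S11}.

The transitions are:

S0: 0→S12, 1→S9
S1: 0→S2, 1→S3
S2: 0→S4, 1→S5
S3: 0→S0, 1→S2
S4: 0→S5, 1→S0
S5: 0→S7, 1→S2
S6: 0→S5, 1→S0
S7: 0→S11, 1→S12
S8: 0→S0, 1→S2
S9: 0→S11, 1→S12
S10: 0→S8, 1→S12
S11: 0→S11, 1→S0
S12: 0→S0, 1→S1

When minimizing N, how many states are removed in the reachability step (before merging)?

3

No path from S2 leads to S6, S8, S10; the other 10 states are all reachable.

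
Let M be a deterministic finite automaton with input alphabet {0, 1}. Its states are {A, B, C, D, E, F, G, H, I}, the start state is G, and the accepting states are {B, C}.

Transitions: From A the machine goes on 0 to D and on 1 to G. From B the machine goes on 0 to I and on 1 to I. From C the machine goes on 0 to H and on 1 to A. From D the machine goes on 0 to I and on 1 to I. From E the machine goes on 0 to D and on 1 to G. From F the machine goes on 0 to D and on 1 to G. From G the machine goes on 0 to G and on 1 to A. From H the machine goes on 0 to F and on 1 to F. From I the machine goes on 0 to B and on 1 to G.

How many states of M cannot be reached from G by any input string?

No path from G leads to C, E, F, H; the other 5 states are all reachable.

4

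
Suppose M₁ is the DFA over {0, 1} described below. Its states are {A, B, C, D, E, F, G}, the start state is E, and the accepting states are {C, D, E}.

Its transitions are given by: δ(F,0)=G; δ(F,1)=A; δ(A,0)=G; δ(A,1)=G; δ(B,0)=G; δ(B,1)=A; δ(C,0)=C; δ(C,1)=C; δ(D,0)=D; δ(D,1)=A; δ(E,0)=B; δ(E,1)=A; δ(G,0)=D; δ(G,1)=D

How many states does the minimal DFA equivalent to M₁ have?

5

Reachable states from the start: {A,B,D,E,G}. Unreachable: {C,F} — drop them.
Start with accepting vs non-accepting: {D,E} | {A,B,G}.
Refine {D,E} on symbol 0: members go to different blocks, giving {D} and {E}.
On input 0, block {A,B,G} splits into {A,B} and {G}.
On input 1, block {A,B} splits into {A} and {B}.
No further refinement is possible. Final partition (5 blocks): {D} | {A} | {E} | {G} | {B}.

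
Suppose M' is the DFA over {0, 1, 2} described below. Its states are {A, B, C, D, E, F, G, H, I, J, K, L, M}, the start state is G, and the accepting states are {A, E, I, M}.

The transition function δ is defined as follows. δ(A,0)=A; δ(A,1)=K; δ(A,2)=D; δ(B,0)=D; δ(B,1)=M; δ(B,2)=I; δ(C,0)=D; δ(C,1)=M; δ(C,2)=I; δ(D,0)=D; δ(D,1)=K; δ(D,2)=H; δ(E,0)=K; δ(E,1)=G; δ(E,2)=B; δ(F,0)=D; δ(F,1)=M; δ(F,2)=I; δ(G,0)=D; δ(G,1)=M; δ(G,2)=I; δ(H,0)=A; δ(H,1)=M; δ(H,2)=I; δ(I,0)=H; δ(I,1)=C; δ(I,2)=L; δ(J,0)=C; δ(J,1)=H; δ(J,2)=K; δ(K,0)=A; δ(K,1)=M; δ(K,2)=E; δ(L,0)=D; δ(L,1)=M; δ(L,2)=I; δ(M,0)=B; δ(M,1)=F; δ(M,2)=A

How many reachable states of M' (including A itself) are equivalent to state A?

1

States {J} cannot be reached from the start state, so discard them.
P0 = {A,E,I,M} | {B,C,D,F,G,H,K,L}.
On input 0, block {A,E,I,M} splits into {E,I,M} and {A}.
On input 2, block {E,I,M} splits into {E,I} and {M}.
Refine {B,C,D,F,G,H,K,L} on symbol 0: members go to different blocks, giving {B,C,D,F,G,L} and {H,K}.
Refine {B,C,D,F,G,L} on symbol 1: members go to different blocks, giving {B,C,F,G,L} and {D}.
The partition is now stable with 6 blocks: {E,I} | {B,C,F,G,L} | {A} | {M} | {H,K} | {D}.
The equivalence class containing A is {A}, of size 1.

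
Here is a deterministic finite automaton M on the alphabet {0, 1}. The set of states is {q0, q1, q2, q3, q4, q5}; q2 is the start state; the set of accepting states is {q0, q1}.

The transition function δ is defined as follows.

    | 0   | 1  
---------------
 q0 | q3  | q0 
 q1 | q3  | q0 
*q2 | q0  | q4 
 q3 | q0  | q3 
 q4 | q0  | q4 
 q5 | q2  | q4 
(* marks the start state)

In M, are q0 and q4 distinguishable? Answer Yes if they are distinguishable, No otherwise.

First remove the unreachable states {q1,q5}; 4 states remain.
Initial partition by acceptance: {q0} | {q2,q3,q4}.
The partition is now stable with 2 blocks: {q0} | {q2,q3,q4}.
q0 and q4 end up in different blocks, so they are distinguishable. For instance, the string 'ε' is accepted from only q0.

Yes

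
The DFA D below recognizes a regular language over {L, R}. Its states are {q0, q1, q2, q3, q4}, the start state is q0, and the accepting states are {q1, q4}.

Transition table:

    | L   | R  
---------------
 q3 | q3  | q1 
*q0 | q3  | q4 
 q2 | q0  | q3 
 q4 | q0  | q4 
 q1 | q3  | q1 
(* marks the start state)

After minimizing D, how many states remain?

Reachable states from the start: {q0,q1,q3,q4}. Unreachable: {q2} — drop them.
Initial partition by acceptance: {q1,q4} | {q0,q3}.
Stable partition: {q1,q4} | {q0,q3} — 2 equivalence classes.

2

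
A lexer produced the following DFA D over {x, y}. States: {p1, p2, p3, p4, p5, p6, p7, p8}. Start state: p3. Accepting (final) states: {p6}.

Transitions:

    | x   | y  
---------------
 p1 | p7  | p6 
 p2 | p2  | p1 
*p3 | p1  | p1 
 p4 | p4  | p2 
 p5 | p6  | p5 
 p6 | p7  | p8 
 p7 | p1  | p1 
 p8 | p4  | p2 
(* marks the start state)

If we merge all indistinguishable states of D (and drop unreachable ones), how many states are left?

States {p5} cannot be reached from the start state, so discard them.
Initial partition by acceptance: {p6} | {p1,p2,p3,p4,p7,p8}.
Split {p1,p2,p3,p4,p7,p8} by δ(·,y) → {p2,p3,p4,p7,p8} and {p1}.
Refine {p2,p3,p4,p7,p8} on symbol x: members go to different blocks, giving {p2,p4,p8} and {p3,p7}.
On input y, block {p2,p4,p8} splits into {p4,p8} and {p2}.
The partition is now stable with 5 blocks: {p6} | {p4,p8} | {p1} | {p3,p7} | {p2}.

5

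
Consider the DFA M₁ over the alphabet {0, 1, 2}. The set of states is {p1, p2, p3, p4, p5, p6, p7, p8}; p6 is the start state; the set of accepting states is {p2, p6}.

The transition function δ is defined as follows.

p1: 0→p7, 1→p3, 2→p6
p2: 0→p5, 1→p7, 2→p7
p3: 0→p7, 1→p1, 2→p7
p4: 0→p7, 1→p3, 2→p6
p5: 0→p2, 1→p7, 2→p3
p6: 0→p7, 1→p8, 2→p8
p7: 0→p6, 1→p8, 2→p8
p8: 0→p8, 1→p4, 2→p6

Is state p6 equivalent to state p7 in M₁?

No

First remove the unreachable states {p2,p5}; 6 states remain.
Start with accepting vs non-accepting: {p6} | {p1,p3,p4,p7,p8}.
On input 0, block {p1,p3,p4,p7,p8} splits into {p1,p3,p4,p8} and {p7}.
On input 0, block {p1,p3,p4,p8} splits into {p1,p3,p4} and {p8}.
Split {p1,p3,p4} by δ(·,2) → {p1,p4} and {p3}.
The partition is now stable with 5 blocks: {p6} | {p1,p4} | {p7} | {p8} | {p3}.
p6 and p7 end up in different blocks, so they are distinguishable. For instance, the string 'ε' is accepted from only p6.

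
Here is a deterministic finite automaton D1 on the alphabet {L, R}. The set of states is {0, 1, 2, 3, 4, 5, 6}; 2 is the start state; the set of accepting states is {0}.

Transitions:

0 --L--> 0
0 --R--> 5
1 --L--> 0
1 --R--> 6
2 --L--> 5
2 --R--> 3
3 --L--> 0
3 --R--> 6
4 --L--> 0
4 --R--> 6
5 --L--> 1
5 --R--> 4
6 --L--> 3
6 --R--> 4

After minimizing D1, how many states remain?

P0 = {0} | {1,2,3,4,5,6}.
Split {1,2,3,4,5,6} by δ(·,L) → {1,3,4} and {2,5,6}.
On input L, block {2,5,6} splits into {5,6} and {2}.
The partition is now stable with 4 blocks: {0} | {1,3,4} | {5,6} | {2}.

4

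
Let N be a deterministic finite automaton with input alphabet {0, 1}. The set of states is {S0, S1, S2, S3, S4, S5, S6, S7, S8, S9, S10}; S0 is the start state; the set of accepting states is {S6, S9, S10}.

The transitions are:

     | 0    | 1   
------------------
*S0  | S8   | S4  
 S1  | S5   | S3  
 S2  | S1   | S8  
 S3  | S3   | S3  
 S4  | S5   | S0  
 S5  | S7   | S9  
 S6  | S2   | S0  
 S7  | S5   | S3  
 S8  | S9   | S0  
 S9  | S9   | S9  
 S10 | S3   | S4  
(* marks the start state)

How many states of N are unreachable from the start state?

BFS from S0 reaches {S0, S3, S4, S5, S7, S8, S9}; the 4 state(s) S1, S2, S6, S10 are never visited.

4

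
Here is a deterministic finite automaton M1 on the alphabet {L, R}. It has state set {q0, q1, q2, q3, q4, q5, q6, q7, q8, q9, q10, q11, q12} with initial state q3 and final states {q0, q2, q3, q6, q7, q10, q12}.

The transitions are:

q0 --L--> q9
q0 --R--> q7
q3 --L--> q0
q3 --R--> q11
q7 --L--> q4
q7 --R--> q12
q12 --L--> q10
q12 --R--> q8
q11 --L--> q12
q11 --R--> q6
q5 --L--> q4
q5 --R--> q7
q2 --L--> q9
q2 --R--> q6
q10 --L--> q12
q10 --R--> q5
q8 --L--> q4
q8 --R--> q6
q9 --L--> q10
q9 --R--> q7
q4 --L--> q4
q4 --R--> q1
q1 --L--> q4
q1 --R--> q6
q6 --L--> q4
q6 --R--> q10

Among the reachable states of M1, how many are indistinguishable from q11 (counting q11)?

2

States {q2} cannot be reached from the start state, so discard them.
Initial partition by acceptance: {q0,q3,q6,q7,q10,q12} | {q1,q4,q5,q8,q9,q11}.
Split {q0,q3,q6,q7,q10,q12} by δ(·,L) → {q0,q6,q7} and {q3,q10,q12}.
On input R, block {q0,q6,q7} splits into {q6,q7} and {q0}.
Refine {q1,q4,q5,q8,q9,q11} on symbol L: members go to different blocks, giving {q1,q4,q5,q8} and {q9,q11}.
Split {q1,q4,q5,q8} by δ(·,R) → {q1,q5,q8} and {q4}.
Split {q3,q10,q12} by δ(·,L) → {q10,q12} and {q3}.
No further refinement is possible. Final partition (7 blocks): {q6,q7} | {q1,q5,q8} | {q10,q12} | {q0} | {q9,q11} | {q4} | {q3}.
State q11 belongs to the block {q9,q11}, which has 2 states.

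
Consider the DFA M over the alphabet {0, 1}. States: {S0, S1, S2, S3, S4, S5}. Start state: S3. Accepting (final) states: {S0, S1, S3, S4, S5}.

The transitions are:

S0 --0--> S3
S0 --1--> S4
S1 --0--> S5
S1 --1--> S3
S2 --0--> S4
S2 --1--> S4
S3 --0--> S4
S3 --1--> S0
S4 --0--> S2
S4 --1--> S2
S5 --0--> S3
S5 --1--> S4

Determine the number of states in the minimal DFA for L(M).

Reachable states from the start: {S0,S2,S3,S4}. Unreachable: {S1,S5} — drop them.
P0 = {S0,S3,S4} | {S2}.
Split {S0,S3,S4} by δ(·,0) → {S0,S3} and {S4}.
Refine {S0,S3} on symbol 0: members go to different blocks, giving {S0} and {S3}.
Stable partition: {S0} | {S2} | {S4} | {S3} — 4 equivalence classes.

4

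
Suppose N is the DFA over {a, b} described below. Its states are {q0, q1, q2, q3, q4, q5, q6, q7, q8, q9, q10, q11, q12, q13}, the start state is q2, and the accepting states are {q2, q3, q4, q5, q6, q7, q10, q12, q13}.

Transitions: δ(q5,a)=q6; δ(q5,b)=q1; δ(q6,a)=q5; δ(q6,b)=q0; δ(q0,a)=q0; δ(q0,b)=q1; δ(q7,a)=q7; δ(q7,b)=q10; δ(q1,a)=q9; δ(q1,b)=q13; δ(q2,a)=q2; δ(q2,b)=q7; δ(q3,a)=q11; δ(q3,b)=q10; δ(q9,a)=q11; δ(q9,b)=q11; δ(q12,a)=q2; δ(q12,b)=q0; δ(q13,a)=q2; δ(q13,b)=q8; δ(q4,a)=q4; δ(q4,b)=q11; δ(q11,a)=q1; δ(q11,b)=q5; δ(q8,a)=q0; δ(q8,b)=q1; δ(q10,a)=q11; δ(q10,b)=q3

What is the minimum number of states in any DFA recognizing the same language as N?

10

States {q4,q12} cannot be reached from the start state, so discard them.
P0 = {q2,q3,q5,q6,q7,q10,q13} | {q0,q1,q8,q9,q11}.
Split {q2,q3,q5,q6,q7,q10,q13} by δ(·,a) → {q2,q5,q6,q7,q13} and {q3,q10}.
Split {q2,q5,q6,q7,q13} by δ(·,b) → {q5,q6,q13} and {q2} and {q7}.
Split {q5,q6,q13} by δ(·,a) → {q5,q6} and {q13}.
Split {q0,q1,q8,q9,q11} by δ(·,b) → {q0,q8,q9} and {q1} and {q11}.
Split {q5,q6} by δ(·,b) → {q5} and {q6}.
Refine {q0,q8,q9} on symbol a: members go to different blocks, giving {q0,q8} and {q9}.
Stable partition: {q5} | {q0,q8} | {q3,q10} | {q2} | {q7} | {q13} | {q1} | {q11} | {q6} | {q9} — 10 equivalence classes.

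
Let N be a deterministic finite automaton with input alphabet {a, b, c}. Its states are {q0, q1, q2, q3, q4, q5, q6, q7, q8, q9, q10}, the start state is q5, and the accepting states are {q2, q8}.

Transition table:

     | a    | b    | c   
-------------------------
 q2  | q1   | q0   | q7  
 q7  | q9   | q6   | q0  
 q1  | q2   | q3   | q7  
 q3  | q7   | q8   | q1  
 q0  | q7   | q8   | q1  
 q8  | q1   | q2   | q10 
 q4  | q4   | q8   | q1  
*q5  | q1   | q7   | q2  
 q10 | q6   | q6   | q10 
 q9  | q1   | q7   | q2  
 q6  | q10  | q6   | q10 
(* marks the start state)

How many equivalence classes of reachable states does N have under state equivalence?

States {q4} cannot be reached from the start state, so discard them.
Start with accepting vs non-accepting: {q2,q8} | {q0,q1,q3,q5,q6,q7,q9,q10}.
On input b, block {q2,q8} splits into {q2} and {q8}.
Split {q0,q1,q3,q5,q6,q7,q9,q10} by δ(·,a) → {q0,q3,q5,q6,q7,q9,q10} and {q1}.
Split {q0,q3,q5,q6,q7,q9,q10} by δ(·,a) → {q0,q3,q6,q7,q10} and {q5,q9}.
Refine {q0,q3,q6,q7,q10} on symbol a: members go to different blocks, giving {q0,q3,q6,q10} and {q7}.
Refine {q0,q3,q6,q10} on symbol a: members go to different blocks, giving {q0,q3} and {q6,q10}.
No further refinement is possible. Final partition (7 blocks): {q2} | {q0,q3} | {q8} | {q1} | {q5,q9} | {q7} | {q6,q10}.

7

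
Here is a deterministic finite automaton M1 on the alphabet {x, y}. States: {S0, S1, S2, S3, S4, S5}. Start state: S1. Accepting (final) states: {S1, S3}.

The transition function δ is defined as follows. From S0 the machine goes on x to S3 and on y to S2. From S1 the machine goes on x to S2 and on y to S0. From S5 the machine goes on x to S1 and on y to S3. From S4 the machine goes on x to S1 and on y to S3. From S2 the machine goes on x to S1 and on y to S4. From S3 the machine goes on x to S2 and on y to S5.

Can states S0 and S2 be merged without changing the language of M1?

No

All states are reachable from the start state.
Start with accepting vs non-accepting: {S1,S3} | {S0,S2,S4,S5}.
Refine {S0,S2,S4,S5} on symbol y: members go to different blocks, giving {S0,S2} and {S4,S5}.
Split {S1,S3} by δ(·,y) → {S1} and {S3}.
Split {S0,S2} by δ(·,x) → {S0} and {S2}.
No further refinement is possible. Final partition (5 blocks): {S1} | {S0} | {S4,S5} | {S3} | {S2}.
S0 and S2 end up in different blocks, so they are distinguishable. For instance, the string 'yy' is accepted from only S2.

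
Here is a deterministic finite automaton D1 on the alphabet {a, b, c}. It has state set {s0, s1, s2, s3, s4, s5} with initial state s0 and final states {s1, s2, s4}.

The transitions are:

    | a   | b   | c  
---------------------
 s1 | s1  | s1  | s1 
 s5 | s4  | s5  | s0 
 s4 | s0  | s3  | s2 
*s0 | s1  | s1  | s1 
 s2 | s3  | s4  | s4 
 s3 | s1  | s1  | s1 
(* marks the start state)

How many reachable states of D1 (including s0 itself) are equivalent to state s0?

1

States {s2,s3,s4,s5} cannot be reached from the start state, so discard them.
P0 = {s1} | {s0}.
No further refinement is possible. Final partition (2 blocks): {s1} | {s0}.
State s0 belongs to the block {s0}, which has 1 states.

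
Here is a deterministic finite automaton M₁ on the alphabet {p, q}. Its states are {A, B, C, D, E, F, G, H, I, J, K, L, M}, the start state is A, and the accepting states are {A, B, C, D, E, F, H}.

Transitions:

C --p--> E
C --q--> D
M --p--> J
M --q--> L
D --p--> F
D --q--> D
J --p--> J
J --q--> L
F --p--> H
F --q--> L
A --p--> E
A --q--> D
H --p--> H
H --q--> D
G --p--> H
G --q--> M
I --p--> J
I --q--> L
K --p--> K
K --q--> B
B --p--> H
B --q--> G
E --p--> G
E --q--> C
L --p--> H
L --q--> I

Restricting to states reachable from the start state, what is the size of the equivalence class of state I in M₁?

Reachable states from the start: {A,C,D,E,F,G,H,I,J,L,M}. Unreachable: {B,K} — drop them.
Initial partition by acceptance: {A,C,D,E,F,H} | {G,I,J,L,M}.
Split {A,C,D,E,F,H} by δ(·,p) → {A,C,D,F,H} and {E}.
On input p, block {A,C,D,F,H} splits into {D,F,H} and {A,C}.
Refine {D,F,H} on symbol q: members go to different blocks, giving {D,H} and {F}.
Split {D,H} by δ(·,p) → {D} and {H}.
On input p, block {G,I,J,L,M} splits into {I,J,M} and {G,L}.
The partition is now stable with 7 blocks: {D} | {I,J,M} | {E} | {A,C} | {F} | {H} | {G,L}.
State I belongs to the block {I,J,M}, which has 3 states.

3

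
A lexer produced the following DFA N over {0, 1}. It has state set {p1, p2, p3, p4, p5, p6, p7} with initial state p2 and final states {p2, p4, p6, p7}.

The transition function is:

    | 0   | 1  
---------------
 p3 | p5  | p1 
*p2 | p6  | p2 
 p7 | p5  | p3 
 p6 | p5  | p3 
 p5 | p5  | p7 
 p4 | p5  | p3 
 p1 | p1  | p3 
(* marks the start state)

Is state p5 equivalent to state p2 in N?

No

States {p4} cannot be reached from the start state, so discard them.
Initial partition by acceptance: {p2,p6,p7} | {p1,p3,p5}.
Split {p2,p6,p7} by δ(·,0) → {p6,p7} and {p2}.
Split {p1,p3,p5} by δ(·,1) → {p1,p3} and {p5}.
On input 0, block {p1,p3} splits into {p1} and {p3}.
The partition is now stable with 5 blocks: {p6,p7} | {p1} | {p2} | {p5} | {p3}.
p5 and p2 end up in different blocks, so they are distinguishable. For instance, the string 'ε' is accepted from only p2.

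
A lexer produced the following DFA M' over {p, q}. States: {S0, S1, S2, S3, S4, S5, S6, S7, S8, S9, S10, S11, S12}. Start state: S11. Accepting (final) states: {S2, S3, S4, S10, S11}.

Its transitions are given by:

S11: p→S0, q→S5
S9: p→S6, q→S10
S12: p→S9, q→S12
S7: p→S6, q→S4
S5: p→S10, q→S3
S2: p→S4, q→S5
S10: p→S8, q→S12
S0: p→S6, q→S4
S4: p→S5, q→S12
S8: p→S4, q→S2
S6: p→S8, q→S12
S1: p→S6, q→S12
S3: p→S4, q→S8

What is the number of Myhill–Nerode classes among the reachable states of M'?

7

First remove the unreachable states {S1,S7}; 11 states remain.
Start with accepting vs non-accepting: {S2,S3,S4,S10,S11} | {S0,S5,S6,S8,S9,S12}.
Split {S2,S3,S4,S10,S11} by δ(·,p) → {S4,S10,S11} and {S2,S3}.
On input p, block {S0,S5,S6,S8,S9,S12} splits into {S0,S6,S9,S12} and {S5,S8}.
Split {S4,S10,S11} by δ(·,p) → {S4,S10} and {S11}.
Split {S0,S6,S9,S12} by δ(·,p) → {S0,S9,S12} and {S6}.
Refine {S0,S9,S12} on symbol p: members go to different blocks, giving {S0,S9} and {S12}.
Stable partition: {S4,S10} | {S0,S9} | {S2,S3} | {S5,S8} | {S11} | {S6} | {S12} — 7 equivalence classes.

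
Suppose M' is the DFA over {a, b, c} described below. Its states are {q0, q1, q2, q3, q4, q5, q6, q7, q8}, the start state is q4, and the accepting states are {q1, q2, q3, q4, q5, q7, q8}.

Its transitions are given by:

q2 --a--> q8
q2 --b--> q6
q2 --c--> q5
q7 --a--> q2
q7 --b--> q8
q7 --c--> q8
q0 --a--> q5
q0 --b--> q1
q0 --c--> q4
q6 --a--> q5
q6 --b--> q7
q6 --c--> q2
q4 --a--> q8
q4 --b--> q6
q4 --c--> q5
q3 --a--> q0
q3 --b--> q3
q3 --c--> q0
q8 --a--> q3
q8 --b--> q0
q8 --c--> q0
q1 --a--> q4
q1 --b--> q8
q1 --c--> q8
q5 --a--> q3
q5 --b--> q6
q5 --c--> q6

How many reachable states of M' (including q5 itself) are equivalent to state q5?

Every state is reachable, so we keep all 9.
Start with accepting vs non-accepting: {q1,q2,q3,q4,q5,q7,q8} | {q0,q6}.
Refine {q1,q2,q3,q4,q5,q7,q8} on symbol a: members go to different blocks, giving {q1,q2,q4,q5,q7,q8} and {q3}.
Refine {q1,q2,q4,q5,q7,q8} on symbol a: members go to different blocks, giving {q1,q2,q4,q7} and {q5,q8}.
Split {q1,q2,q4,q7} by δ(·,a) → {q1,q7} and {q2,q4}.
The partition is now stable with 5 blocks: {q1,q7} | {q0,q6} | {q3} | {q5,q8} | {q2,q4}.
The equivalence class containing q5 is {q5,q8}, of size 2.

2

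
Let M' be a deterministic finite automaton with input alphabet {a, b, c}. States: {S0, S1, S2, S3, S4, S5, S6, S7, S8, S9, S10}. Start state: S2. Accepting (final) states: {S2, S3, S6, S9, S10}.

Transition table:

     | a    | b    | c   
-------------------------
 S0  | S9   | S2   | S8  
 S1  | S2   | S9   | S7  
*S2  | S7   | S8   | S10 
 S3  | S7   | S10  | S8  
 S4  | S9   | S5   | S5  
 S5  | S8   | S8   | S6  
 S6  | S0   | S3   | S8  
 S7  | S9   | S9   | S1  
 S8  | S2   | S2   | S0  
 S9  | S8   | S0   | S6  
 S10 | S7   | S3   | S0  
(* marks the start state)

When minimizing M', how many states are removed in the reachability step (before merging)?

2

No path from S2 leads to S4, S5; the other 9 states are all reachable.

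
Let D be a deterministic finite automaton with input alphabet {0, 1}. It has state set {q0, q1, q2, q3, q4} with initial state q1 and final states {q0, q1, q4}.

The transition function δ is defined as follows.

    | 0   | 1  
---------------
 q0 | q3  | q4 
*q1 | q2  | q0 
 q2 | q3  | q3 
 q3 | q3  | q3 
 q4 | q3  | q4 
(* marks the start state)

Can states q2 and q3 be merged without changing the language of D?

Start with accepting vs non-accepting: {q0,q1,q4} | {q2,q3}.
Stable partition: {q0,q1,q4} | {q2,q3} — 2 equivalence classes.
q2 and q3 lie in the same block of the stable partition, so they are equivalent — no string distinguishes them.

Yes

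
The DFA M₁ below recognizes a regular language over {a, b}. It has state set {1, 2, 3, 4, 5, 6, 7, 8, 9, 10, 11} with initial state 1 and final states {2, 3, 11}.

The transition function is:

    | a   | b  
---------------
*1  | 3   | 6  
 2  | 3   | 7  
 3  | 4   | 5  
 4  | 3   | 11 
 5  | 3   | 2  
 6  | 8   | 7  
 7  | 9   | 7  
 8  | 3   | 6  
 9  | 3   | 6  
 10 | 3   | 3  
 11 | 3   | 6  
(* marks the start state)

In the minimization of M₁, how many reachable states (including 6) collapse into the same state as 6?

First remove the unreachable states {10}; 10 states remain.
Start with accepting vs non-accepting: {2,3,11} | {1,4,5,6,7,8,9}.
On input a, block {2,3,11} splits into {2,11} and {3}.
On input a, block {1,4,5,6,7,8,9} splits into {1,4,5,8,9} and {6,7}.
On input b, block {1,4,5,8,9} splits into {1,8,9} and {4,5}.
The partition is now stable with 5 blocks: {2,11} | {1,8,9} | {3} | {6,7} | {4,5}.
The equivalence class containing 6 is {6,7}, of size 2.

2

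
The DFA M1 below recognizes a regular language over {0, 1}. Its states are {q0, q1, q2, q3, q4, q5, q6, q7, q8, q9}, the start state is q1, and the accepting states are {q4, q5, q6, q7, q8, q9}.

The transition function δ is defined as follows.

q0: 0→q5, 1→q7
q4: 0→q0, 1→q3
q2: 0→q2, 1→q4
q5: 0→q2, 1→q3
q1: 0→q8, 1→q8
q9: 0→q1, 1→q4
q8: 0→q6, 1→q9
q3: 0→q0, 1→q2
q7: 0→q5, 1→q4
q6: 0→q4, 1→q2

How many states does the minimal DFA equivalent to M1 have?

10

Start with accepting vs non-accepting: {q4,q5,q6,q7,q8,q9} | {q0,q1,q2,q3}.
Split {q4,q5,q6,q7,q8,q9} by δ(·,0) → {q4,q5,q9} and {q6,q7,q8}.
On input 1, block {q4,q5,q9} splits into {q4,q5} and {q9}.
Split {q0,q1,q2,q3} by δ(·,0) → {q2,q3} and {q0} and {q1}.
On input 0, block {q4,q5} splits into {q4} and {q5}.
Split {q2,q3} by δ(·,0) → {q2} and {q3}.
On input 0, block {q6,q7,q8} splits into {q6} and {q7} and {q8}.
No further refinement is possible. Final partition (10 blocks): {q4} | {q2} | {q6} | {q9} | {q0} | {q1} | {q5} | {q3} | {q7} | {q8}.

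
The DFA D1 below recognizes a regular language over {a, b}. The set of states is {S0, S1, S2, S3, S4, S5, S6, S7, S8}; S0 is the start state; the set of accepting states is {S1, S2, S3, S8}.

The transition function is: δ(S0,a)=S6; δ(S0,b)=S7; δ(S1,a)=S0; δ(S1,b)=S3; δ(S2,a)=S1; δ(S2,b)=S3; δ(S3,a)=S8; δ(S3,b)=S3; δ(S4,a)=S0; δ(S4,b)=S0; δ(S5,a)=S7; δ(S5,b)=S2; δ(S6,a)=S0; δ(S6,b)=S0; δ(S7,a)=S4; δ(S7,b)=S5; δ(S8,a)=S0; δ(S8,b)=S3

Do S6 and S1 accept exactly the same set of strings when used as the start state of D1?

Every state is reachable, so we keep all 9.
P0 = {S1,S2,S3,S8} | {S0,S4,S5,S6,S7}.
Split {S1,S2,S3,S8} by δ(·,a) → {S1,S8} and {S2,S3}.
On input b, block {S0,S4,S5,S6,S7} splits into {S0,S4,S6,S7} and {S5}.
On input b, block {S0,S4,S6,S7} splits into {S0,S4,S6} and {S7}.
Split {S0,S4,S6} by δ(·,b) → {S4,S6} and {S0}.
No further refinement is possible. Final partition (6 blocks): {S1,S8} | {S4,S6} | {S2,S3} | {S5} | {S7} | {S0}.
S6 and S1 end up in different blocks, so they are distinguishable. For instance, the string 'ε' is accepted from only S1.

No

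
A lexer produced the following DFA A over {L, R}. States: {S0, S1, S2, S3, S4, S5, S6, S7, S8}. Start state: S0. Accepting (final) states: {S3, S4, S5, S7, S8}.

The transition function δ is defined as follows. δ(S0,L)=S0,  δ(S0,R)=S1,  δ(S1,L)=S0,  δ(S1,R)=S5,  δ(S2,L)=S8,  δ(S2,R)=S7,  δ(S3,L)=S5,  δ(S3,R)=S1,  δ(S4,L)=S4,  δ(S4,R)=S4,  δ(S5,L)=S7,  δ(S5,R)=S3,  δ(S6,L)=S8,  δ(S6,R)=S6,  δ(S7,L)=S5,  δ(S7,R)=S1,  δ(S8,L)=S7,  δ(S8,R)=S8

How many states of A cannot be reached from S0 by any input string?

Starting at S0 and following transitions, the reachable set is {S0, S1, S3, S5, S7}. That leaves S2, S4, S6, S8 unreachable — 4 in total.

4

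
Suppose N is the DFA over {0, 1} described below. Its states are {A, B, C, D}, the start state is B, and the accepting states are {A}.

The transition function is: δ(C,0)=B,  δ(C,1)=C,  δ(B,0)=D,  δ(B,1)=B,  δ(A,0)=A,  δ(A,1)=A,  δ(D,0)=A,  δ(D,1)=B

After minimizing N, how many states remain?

3

States {C} cannot be reached from the start state, so discard them.
P0 = {A} | {B,D}.
Split {B,D} by δ(·,0) → {B} and {D}.
Stable partition: {A} | {B} | {D} — 3 equivalence classes.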